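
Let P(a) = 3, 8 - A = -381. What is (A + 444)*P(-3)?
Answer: 2499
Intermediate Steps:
A = 389 (A = 8 - 1*(-381) = 8 + 381 = 389)
(A + 444)*P(-3) = (389 + 444)*3 = 833*3 = 2499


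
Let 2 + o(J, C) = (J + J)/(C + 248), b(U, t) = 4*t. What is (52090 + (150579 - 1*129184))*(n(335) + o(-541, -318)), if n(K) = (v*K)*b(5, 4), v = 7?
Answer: 19307022687/7 ≈ 2.7581e+9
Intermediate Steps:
o(J, C) = -2 + 2*J/(248 + C) (o(J, C) = -2 + (J + J)/(C + 248) = -2 + (2*J)/(248 + C) = -2 + 2*J/(248 + C))
n(K) = 112*K (n(K) = (7*K)*(4*4) = (7*K)*16 = 112*K)
(52090 + (150579 - 1*129184))*(n(335) + o(-541, -318)) = (52090 + (150579 - 1*129184))*(112*335 + 2*(-248 - 541 - 1*(-318))/(248 - 318)) = (52090 + (150579 - 129184))*(37520 + 2*(-248 - 541 + 318)/(-70)) = (52090 + 21395)*(37520 + 2*(-1/70)*(-471)) = 73485*(37520 + 471/35) = 73485*(1313671/35) = 19307022687/7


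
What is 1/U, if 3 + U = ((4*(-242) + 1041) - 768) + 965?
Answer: 1/267 ≈ 0.0037453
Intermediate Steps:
U = 267 (U = -3 + (((4*(-242) + 1041) - 768) + 965) = -3 + (((-968 + 1041) - 768) + 965) = -3 + ((73 - 768) + 965) = -3 + (-695 + 965) = -3 + 270 = 267)
1/U = 1/267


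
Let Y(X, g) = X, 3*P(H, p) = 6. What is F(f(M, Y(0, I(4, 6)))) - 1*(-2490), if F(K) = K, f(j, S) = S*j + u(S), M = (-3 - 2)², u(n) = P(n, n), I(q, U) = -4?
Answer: 2492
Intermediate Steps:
P(H, p) = 2 (P(H, p) = (⅓)*6 = 2)
u(n) = 2
M = 25 (M = (-5)² = 25)
f(j, S) = 2 + S*j (f(j, S) = S*j + 2 = 2 + S*j)
F(f(M, Y(0, I(4, 6)))) - 1*(-2490) = (2 + 0*25) - 1*(-2490) = (2 + 0) + 2490 = 2 + 2490 = 2492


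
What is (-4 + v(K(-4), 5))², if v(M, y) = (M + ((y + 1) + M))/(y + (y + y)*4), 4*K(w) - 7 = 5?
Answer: 3136/225 ≈ 13.938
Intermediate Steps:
K(w) = 3 (K(w) = 7/4 + (¼)*5 = 7/4 + 5/4 = 3)
v(M, y) = (1 + y + 2*M)/(9*y) (v(M, y) = (M + ((1 + y) + M))/(y + (2*y)*4) = (M + (1 + M + y))/(y + 8*y) = (1 + y + 2*M)/((9*y)) = (1 + y + 2*M)*(1/(9*y)) = (1 + y + 2*M)/(9*y))
(-4 + v(K(-4), 5))² = (-4 + (⅑)*(1 + 5 + 2*3)/5)² = (-4 + (⅑)*(⅕)*(1 + 5 + 6))² = (-4 + (⅑)*(⅕)*12)² = (-4 + 4/15)² = (-56/15)² = 3136/225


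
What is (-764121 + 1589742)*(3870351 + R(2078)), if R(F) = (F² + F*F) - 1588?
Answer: 10324333637151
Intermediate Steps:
R(F) = -1588 + 2*F² (R(F) = (F² + F²) - 1588 = 2*F² - 1588 = -1588 + 2*F²)
(-764121 + 1589742)*(3870351 + R(2078)) = (-764121 + 1589742)*(3870351 + (-1588 + 2*2078²)) = 825621*(3870351 + (-1588 + 2*4318084)) = 825621*(3870351 + (-1588 + 8636168)) = 825621*(3870351 + 8634580) = 825621*12504931 = 10324333637151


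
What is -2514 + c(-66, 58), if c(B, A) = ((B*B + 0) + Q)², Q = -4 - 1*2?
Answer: 18919986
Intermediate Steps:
Q = -6 (Q = -4 - 2 = -6)
c(B, A) = (-6 + B²)² (c(B, A) = ((B*B + 0) - 6)² = ((B² + 0) - 6)² = (B² - 6)² = (-6 + B²)²)
-2514 + c(-66, 58) = -2514 + (-6 + (-66)²)² = -2514 + (-6 + 4356)² = -2514 + 4350² = -2514 + 18922500 = 18919986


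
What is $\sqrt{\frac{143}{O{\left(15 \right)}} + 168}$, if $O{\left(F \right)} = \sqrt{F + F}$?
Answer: $\frac{\sqrt{151200 + 4290 \sqrt{30}}}{30} \approx 13.932$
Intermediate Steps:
$O{\left(F \right)} = \sqrt{2} \sqrt{F}$ ($O{\left(F \right)} = \sqrt{2 F} = \sqrt{2} \sqrt{F}$)
$\sqrt{\frac{143}{O{\left(15 \right)}} + 168} = \sqrt{\frac{143}{\sqrt{2} \sqrt{15}} + 168} = \sqrt{\frac{143}{\sqrt{30}} + 168} = \sqrt{143 \frac{\sqrt{30}}{30} + 168} = \sqrt{\frac{143 \sqrt{30}}{30} + 168} = \sqrt{168 + \frac{143 \sqrt{30}}{30}}$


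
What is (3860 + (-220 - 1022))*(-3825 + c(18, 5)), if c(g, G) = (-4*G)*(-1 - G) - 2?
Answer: -9704926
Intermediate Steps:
c(g, G) = -2 - 4*G*(-1 - G) (c(g, G) = -4*G*(-1 - G) - 2 = -2 - 4*G*(-1 - G))
(3860 + (-220 - 1022))*(-3825 + c(18, 5)) = (3860 + (-220 - 1022))*(-3825 + (-2 + 4*5 + 4*5²)) = (3860 - 1242)*(-3825 + (-2 + 20 + 4*25)) = 2618*(-3825 + (-2 + 20 + 100)) = 2618*(-3825 + 118) = 2618*(-3707) = -9704926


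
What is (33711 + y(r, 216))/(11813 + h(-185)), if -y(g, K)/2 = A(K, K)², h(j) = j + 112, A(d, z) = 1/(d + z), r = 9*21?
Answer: 3145640831/1095482880 ≈ 2.8715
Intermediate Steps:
r = 189
h(j) = 112 + j
y(g, K) = -1/(2*K²) (y(g, K) = -2/(K + K)² = -2*1/(4*K²) = -1/(2*K²))
(33711 + y(r, 216))/(11813 + h(-185)) = (33711 - ½/216²)/(11813 + (112 - 185)) = (33711 - ½*1/46656)/(11813 - 73) = (33711 - 1/93312)/11740 = (3145640831/93312)*(1/11740) = 3145640831/1095482880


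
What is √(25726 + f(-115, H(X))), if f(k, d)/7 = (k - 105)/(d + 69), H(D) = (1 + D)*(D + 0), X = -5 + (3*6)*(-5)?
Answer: √2083329099266/8999 ≈ 160.39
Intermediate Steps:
X = -95 (X = -5 + 18*(-5) = -5 - 90 = -95)
H(D) = D*(1 + D) (H(D) = (1 + D)*D = D*(1 + D))
f(k, d) = 7*(-105 + k)/(69 + d) (f(k, d) = 7*((k - 105)/(d + 69)) = 7*((-105 + k)/(69 + d)) = 7*(-105 + k)/(69 + d))
√(25726 + f(-115, H(X))) = √(25726 + 7*(-105 - 115)/(69 - 95*(1 - 95))) = √(25726 + 7*(-220)/(69 - 95*(-94))) = √(25726 + 7*(-220)/(69 + 8930)) = √(25726 + 7*(-220)/8999) = √(25726 + 7*(1/8999)*(-220)) = √(25726 - 1540/8999) = √(231506734/8999) = √2083329099266/8999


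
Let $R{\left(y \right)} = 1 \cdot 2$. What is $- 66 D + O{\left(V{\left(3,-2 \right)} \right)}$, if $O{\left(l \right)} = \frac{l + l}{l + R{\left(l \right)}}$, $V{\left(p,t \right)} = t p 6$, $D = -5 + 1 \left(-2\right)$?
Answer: $\frac{7890}{17} \approx 464.12$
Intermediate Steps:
$D = -7$ ($D = -5 - 2 = -7$)
$R{\left(y \right)} = 2$
$V{\left(p,t \right)} = 6 p t$ ($V{\left(p,t \right)} = p t 6 = 6 p t$)
$O{\left(l \right)} = \frac{2 l}{2 + l}$ ($O{\left(l \right)} = \frac{l + l}{l + 2} = \frac{2 l}{2 + l}$)
$- 66 D + O{\left(V{\left(3,-2 \right)} \right)} = \left(-66\right) \left(-7\right) + \frac{2 \cdot 6 \cdot 3 \left(-2\right)}{2 + 6 \cdot 3 \left(-2\right)} = 462 + 2 \left(-36\right) \frac{1}{2 - 36} = 462 + 2 \left(-36\right) \frac{1}{-34} = 462 + 2 \left(-36\right) \left(- \frac{1}{34}\right) = 462 + \frac{36}{17} = \frac{7890}{17}$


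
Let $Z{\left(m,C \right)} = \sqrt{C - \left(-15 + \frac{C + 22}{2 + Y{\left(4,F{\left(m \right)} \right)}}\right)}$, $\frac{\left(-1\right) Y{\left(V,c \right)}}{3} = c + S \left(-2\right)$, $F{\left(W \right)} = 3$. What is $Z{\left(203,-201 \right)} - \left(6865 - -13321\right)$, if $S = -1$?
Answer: $-20186 + \frac{7 i \sqrt{689}}{13} \approx -20186.0 + 14.134 i$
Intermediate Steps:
$Y{\left(V,c \right)} = -6 - 3 c$ ($Y{\left(V,c \right)} = - 3 \left(c - -2\right) = - 3 \left(c + 2\right) = - 3 \left(2 + c\right) = -6 - 3 c$)
$Z{\left(m,C \right)} = \sqrt{\frac{217}{13} + \frac{14 C}{13}}$ ($Z{\left(m,C \right)} = \sqrt{C - \left(-15 + \frac{C + 22}{2 - 15}\right)} = \sqrt{C - \left(-15 + \frac{22 + C}{2 - 15}\right)} = \sqrt{C - \left(-15 + \frac{22 + C}{-13}\right)} = \sqrt{C - \left(-15 + \left(22 + C\right) \left(- \frac{1}{13}\right)\right)} = \sqrt{C - \left(- \frac{217}{13} - \frac{C}{13}\right)} = \sqrt{C + \left(15 + \left(\frac{22}{13} + \frac{C}{13}\right)\right)} = \sqrt{C + \left(\frac{217}{13} + \frac{C}{13}\right)} = \sqrt{\frac{217}{13} + \frac{14 C}{13}}$)
$Z{\left(203,-201 \right)} - \left(6865 - -13321\right) = \frac{\sqrt{2821 + 182 \left(-201\right)}}{13} - \left(6865 - -13321\right) = \frac{\sqrt{2821 - 36582}}{13} - \left(6865 + 13321\right) = \frac{\sqrt{-33761}}{13} - 20186 = \frac{7 i \sqrt{689}}{13} - 20186 = -20186 + \frac{7 i \sqrt{689}}{13}$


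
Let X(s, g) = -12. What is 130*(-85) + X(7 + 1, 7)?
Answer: -11062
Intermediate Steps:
130*(-85) + X(7 + 1, 7) = 130*(-85) - 12 = -11050 - 12 = -11062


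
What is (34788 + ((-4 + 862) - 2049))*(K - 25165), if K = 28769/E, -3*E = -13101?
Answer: -3691194409242/4367 ≈ -8.4525e+8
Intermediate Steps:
E = 4367 (E = -1/3*(-13101) = 4367)
K = 28769/4367 ≈ 6.5878
(34788 + ((-4 + 862) - 2049))*(K - 25165) = (34788 + ((-4 + 862) - 2049))*(28769/4367 - 25165) = (34788 + (858 - 2049))*(-109866786/4367) = (34788 - 1191)*(-109866786/4367) = 33597*(-109866786/4367) = -3691194409242/4367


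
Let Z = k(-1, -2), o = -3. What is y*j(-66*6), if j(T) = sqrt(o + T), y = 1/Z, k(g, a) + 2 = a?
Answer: -I*sqrt(399)/4 ≈ -4.9937*I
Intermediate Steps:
k(g, a) = -2 + a
Z = -4 (Z = -2 - 2 = -4)
y = -1/4 (y = 1/(-4) = -1/4 ≈ -0.25000)
j(T) = sqrt(-3 + T)
y*j(-66*6) = -sqrt(-3 - 66*6)/4 = -sqrt(-3 - 11*36)/4 = -sqrt(-3 - 396)/4 = -I*sqrt(399)/4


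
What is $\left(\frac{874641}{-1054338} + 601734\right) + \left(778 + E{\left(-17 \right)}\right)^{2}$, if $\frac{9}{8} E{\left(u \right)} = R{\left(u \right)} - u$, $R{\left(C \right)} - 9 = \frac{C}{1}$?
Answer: $\frac{428598648833}{351446} \approx 1.2195 \cdot 10^{6}$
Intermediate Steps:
$R{\left(C \right)} = 9 + C$ ($R{\left(C \right)} = 9 + \frac{C}{1} = 9 + C 1 = 9 + C$)
$E{\left(u \right)} = 8$ ($E{\left(u \right)} = \frac{8 \left(\left(9 + u\right) - u\right)}{9} = \frac{8}{9} \cdot 9 = 8$)
$\left(\frac{874641}{-1054338} + 601734\right) + \left(778 + E{\left(-17 \right)}\right)^{2} = \left(\frac{874641}{-1054338} + 601734\right) + \left(778 + 8\right)^{2} = \left(874641 \left(- \frac{1}{1054338}\right) + 601734\right) + 786^{2} = \left(- \frac{291547}{351446} + 601734\right) + 617796 = \frac{211476715817}{351446} + 617796 = \frac{428598648833}{351446}$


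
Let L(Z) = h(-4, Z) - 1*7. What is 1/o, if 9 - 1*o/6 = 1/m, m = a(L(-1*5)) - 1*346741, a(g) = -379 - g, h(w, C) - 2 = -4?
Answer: 347111/18744000 ≈ 0.018519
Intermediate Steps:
h(w, C) = -2 (h(w, C) = 2 - 4 = -2)
L(Z) = -9 (L(Z) = -2 - 1*7 = -2 - 7 = -9)
m = -347111 (m = (-379 - 1*(-9)) - 1*346741 = (-379 + 9) - 346741 = -370 - 346741 = -347111)
o = 18744000/347111 (o = 54 - 6/(-347111) = 54 - 6*(-1/347111) = 54 + 6/347111 = 18744000/347111 ≈ 54.000)
1/o = 1/(18744000/347111) = 347111/18744000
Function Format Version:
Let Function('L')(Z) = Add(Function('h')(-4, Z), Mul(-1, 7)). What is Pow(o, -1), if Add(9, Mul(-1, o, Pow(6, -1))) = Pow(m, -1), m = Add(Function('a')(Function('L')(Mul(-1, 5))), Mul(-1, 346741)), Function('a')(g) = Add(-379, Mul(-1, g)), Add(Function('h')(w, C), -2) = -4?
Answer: Rational(347111, 18744000) ≈ 0.018519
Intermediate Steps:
Function('h')(w, C) = -2 (Function('h')(w, C) = Add(2, -4) = -2)
Function('L')(Z) = -9 (Function('L')(Z) = Add(-2, Mul(-1, 7)) = Add(-2, -7) = -9)
m = -347111 (m = Add(Add(-379, Mul(-1, -9)), Mul(-1, 346741)) = Add(Add(-379, 9), -346741) = Add(-370, -346741) = -347111)
o = Rational(18744000, 347111) (o = Add(54, Mul(-6, Pow(-347111, -1))) = Add(54, Mul(-6, Rational(-1, 347111))) = Add(54, Rational(6, 347111)) = Rational(18744000, 347111) ≈ 54.000)
Pow(o, -1) = Pow(Rational(18744000, 347111), -1) = Rational(347111, 18744000)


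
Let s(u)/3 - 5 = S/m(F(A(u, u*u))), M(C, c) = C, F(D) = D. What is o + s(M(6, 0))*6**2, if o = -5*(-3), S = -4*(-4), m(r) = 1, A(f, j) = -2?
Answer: 2283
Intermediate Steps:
S = 16
s(u) = 63 (s(u) = 15 + 3*(16/1) = 15 + 3*(16*1) = 15 + 3*16 = 15 + 48 = 63)
o = 15
o + s(M(6, 0))*6**2 = 15 + 63*6**2 = 15 + 63*36 = 15 + 2268 = 2283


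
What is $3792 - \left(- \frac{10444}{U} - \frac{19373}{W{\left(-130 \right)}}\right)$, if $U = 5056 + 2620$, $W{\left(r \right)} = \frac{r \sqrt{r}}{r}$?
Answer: $\frac{7279459}{1919} - \frac{19373 i \sqrt{130}}{130} \approx 3793.4 - 1699.1 i$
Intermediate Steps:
$W{\left(r \right)} = \sqrt{r}$ ($W{\left(r \right)} = \frac{r^{\frac{3}{2}}}{r} = \sqrt{r}$)
$U = 7676$
$3792 - \left(- \frac{10444}{U} - \frac{19373}{W{\left(-130 \right)}}\right) = 3792 - \left(- \frac{10444}{7676} - \frac{19373}{\sqrt{-130}}\right) = 3792 - \left(\left(-10444\right) \frac{1}{7676} - \frac{19373}{i \sqrt{130}}\right) = 3792 - \left(- \frac{2611}{1919} - 19373 \left(- \frac{i \sqrt{130}}{130}\right)\right) = 3792 - \left(- \frac{2611}{1919} + \frac{19373 i \sqrt{130}}{130}\right) = 3792 + \left(\frac{2611}{1919} - \frac{19373 i \sqrt{130}}{130}\right) = \frac{7279459}{1919} - \frac{19373 i \sqrt{130}}{130}$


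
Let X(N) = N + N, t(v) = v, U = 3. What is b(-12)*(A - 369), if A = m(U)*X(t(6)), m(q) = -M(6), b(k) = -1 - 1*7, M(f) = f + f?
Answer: 4104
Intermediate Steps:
M(f) = 2*f
b(k) = -8 (b(k) = -1 - 7 = -8)
X(N) = 2*N
m(q) = -12 (m(q) = -2*6 = -1*12 = -12)
A = -144 (A = -24*6 = -12*12 = -144)
b(-12)*(A - 369) = -8*(-144 - 369) = -8*(-513) = 4104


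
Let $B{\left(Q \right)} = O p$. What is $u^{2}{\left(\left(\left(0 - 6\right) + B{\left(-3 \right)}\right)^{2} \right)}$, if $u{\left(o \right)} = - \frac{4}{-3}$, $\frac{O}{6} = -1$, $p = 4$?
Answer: $\frac{16}{9} \approx 1.7778$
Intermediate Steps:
$O = -6$ ($O = 6 \left(-1\right) = -6$)
$B{\left(Q \right)} = -24$ ($B{\left(Q \right)} = \left(-6\right) 4 = -24$)
$u{\left(o \right)} = \frac{4}{3}$ ($u{\left(o \right)} = \left(-4\right) \left(- \frac{1}{3}\right) = \frac{4}{3}$)
$u^{2}{\left(\left(\left(0 - 6\right) + B{\left(-3 \right)}\right)^{2} \right)} = \left(\frac{4}{3}\right)^{2} = \frac{16}{9}$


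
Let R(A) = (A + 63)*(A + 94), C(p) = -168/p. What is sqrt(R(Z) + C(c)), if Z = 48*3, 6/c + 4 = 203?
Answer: sqrt(43694) ≈ 209.03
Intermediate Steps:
c = 6/199 (c = 6/(-4 + 203) = 6/199 ≈ 0.030151)
Z = 144
R(A) = (63 + A)*(94 + A)
sqrt(R(Z) + C(c)) = sqrt((5922 + 144**2 + 157*144) - 168/6/199) = sqrt((5922 + 20736 + 22608) - 168*199/6) = sqrt(49266 - 5572) = sqrt(43694)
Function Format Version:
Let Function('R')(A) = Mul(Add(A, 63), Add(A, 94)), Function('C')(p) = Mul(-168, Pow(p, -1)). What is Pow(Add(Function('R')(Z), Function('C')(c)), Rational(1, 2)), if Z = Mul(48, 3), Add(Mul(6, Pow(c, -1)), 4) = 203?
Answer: Pow(43694, Rational(1, 2)) ≈ 209.03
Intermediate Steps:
c = Rational(6, 199) (c = Mul(6, Pow(Add(-4, 203), -1)) = Mul(6, Pow(199, -1)) = Mul(6, Rational(1, 199)) = Rational(6, 199) ≈ 0.030151)
Z = 144
Function('R')(A) = Mul(Add(63, A), Add(94, A))
Pow(Add(Function('R')(Z), Function('C')(c)), Rational(1, 2)) = Pow(Add(Add(5922, Pow(144, 2), Mul(157, 144)), Mul(-168, Pow(Rational(6, 199), -1))), Rational(1, 2)) = Pow(Add(Add(5922, 20736, 22608), Mul(-168, Rational(199, 6))), Rational(1, 2)) = Pow(Add(49266, -5572), Rational(1, 2)) = Pow(43694, Rational(1, 2))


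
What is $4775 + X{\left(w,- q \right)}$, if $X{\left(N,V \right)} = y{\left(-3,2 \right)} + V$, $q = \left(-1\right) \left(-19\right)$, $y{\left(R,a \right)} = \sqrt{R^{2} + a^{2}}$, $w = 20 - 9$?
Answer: $4756 + \sqrt{13} \approx 4759.6$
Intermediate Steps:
$w = 11$ ($w = 20 - 9 = 11$)
$q = 19$
$X{\left(N,V \right)} = V + \sqrt{13}$ ($X{\left(N,V \right)} = \sqrt{\left(-3\right)^{2} + 2^{2}} + V = \sqrt{9 + 4} + V = \sqrt{13} + V = V + \sqrt{13}$)
$4775 + X{\left(w,- q \right)} = 4775 + \left(\left(-1\right) 19 + \sqrt{13}\right) = 4775 - \left(19 - \sqrt{13}\right) = 4756 + \sqrt{13}$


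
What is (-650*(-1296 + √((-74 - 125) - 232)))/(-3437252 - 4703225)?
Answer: -842400/8140477 + 650*I*√431/8140477 ≈ -0.10348 + 0.0016577*I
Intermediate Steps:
(-650*(-1296 + √((-74 - 125) - 232)))/(-3437252 - 4703225) = -650*(-1296 + √(-199 - 232))/(-8140477) = -650*(-1296 + √(-431))*(-1/8140477) = -650*(-1296 + I*√431)*(-1/8140477) = (842400 - 650*I*√431)*(-1/8140477) = -842400/8140477 + 650*I*√431/8140477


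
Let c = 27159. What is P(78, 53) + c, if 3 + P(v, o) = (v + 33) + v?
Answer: 27345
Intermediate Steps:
P(v, o) = 30 + 2*v (P(v, o) = -3 + ((v + 33) + v) = -3 + ((33 + v) + v) = -3 + (33 + 2*v) = 30 + 2*v)
P(78, 53) + c = (30 + 2*78) + 27159 = (30 + 156) + 27159 = 186 + 27159 = 27345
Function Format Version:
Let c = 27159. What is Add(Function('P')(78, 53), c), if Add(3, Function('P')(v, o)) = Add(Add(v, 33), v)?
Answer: 27345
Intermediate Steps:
Function('P')(v, o) = Add(30, Mul(2, v)) (Function('P')(v, o) = Add(-3, Add(Add(v, 33), v)) = Add(-3, Add(Add(33, v), v)) = Add(-3, Add(33, Mul(2, v))) = Add(30, Mul(2, v)))
Add(Function('P')(78, 53), c) = Add(Add(30, Mul(2, 78)), 27159) = Add(Add(30, 156), 27159) = Add(186, 27159) = 27345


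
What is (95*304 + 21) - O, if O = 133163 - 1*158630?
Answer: 54368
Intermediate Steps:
O = -25467 (O = 133163 - 158630 = -25467)
(95*304 + 21) - O = (95*304 + 21) - 1*(-25467) = (28880 + 21) + 25467 = 28901 + 25467 = 54368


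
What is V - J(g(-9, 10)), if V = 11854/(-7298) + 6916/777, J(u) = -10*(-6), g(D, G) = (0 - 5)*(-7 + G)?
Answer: -21355025/405039 ≈ -52.723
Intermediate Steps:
g(D, G) = 35 - 5*G (g(D, G) = -5*(-7 + G) = 35 - 5*G)
J(u) = 60
V = 2947315/405039 (V = 11854*(-1/7298) + 6916*(1/777) = -5927/3649 + 988/111 = 2947315/405039 ≈ 7.2766)
V - J(g(-9, 10)) = 2947315/405039 - 1*60 = 2947315/405039 - 60 = -21355025/405039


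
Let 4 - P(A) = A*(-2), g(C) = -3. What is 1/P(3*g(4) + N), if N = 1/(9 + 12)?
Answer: -21/292 ≈ -0.071918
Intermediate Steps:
N = 1/21 ≈ 0.047619
P(A) = 4 + 2*A (P(A) = 4 - A*(-2) = 4 - (-2)*A = 4 + 2*A)
1/P(3*g(4) + N) = 1/(4 + 2*(3*(-3) + 1/21)) = 1/(4 + 2*(-9 + 1/21)) = 1/(4 + 2*(-188/21)) = 1/(4 - 376/21) = 1/(-292/21) = -21/292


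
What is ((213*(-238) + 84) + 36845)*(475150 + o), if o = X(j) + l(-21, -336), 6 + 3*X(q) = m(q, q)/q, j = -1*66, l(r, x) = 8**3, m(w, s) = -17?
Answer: -1296397294205/198 ≈ -6.5475e+9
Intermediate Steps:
l(r, x) = 512
j = -66
X(q) = -2 - 17/(3*q) (X(q) = -2 + (-17/q)/3 = -2 - 17/(3*q))
o = 100997/198 (o = (-2 - 17/3/(-66)) + 512 = (-2 - 17/3*(-1/66)) + 512 = (-2 + 17/198) + 512 = -379/198 + 512 = 100997/198 ≈ 510.09)
((213*(-238) + 84) + 36845)*(475150 + o) = ((213*(-238) + 84) + 36845)*(475150 + 100997/198) = ((-50694 + 84) + 36845)*(94180697/198) = (-50610 + 36845)*(94180697/198) = -13765*94180697/198 = -1296397294205/198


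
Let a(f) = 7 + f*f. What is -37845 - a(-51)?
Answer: -40453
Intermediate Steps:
a(f) = 7 + f²
-37845 - a(-51) = -37845 - (7 + (-51)²) = -37845 - (7 + 2601) = -37845 - 1*2608 = -37845 - 2608 = -40453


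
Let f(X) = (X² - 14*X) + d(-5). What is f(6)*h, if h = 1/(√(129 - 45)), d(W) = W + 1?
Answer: -26*√21/21 ≈ -5.6737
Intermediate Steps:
d(W) = 1 + W
f(X) = -4 + X² - 14*X (f(X) = (X² - 14*X) + (1 - 5) = (X² - 14*X) - 4 = -4 + X² - 14*X)
h = √21/42 (h = 1/(√84) = 1/(2*√21) = √21/42 ≈ 0.10911)
f(6)*h = (-4 + 6² - 14*6)*(√21/42) = (-4 + 36 - 84)*(√21/42) = -26*√21/21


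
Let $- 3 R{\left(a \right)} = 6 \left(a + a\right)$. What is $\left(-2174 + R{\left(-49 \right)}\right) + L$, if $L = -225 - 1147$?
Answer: $-3350$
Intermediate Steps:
$L = -1372$ ($L = -225 - 1147 = -1372$)
$R{\left(a \right)} = - 4 a$ ($R{\left(a \right)} = - \frac{6 \left(a + a\right)}{3} = - \frac{6 \cdot 2 a}{3} = - \frac{12 a}{3} = - 4 a$)
$\left(-2174 + R{\left(-49 \right)}\right) + L = \left(-2174 - -196\right) - 1372 = \left(-2174 + 196\right) - 1372 = -1978 - 1372 = -3350$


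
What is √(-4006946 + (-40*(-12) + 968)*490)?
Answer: I*√3297426 ≈ 1815.9*I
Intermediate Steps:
√(-4006946 + (-40*(-12) + 968)*490) = √(-4006946 + (480 + 968)*490) = √(-4006946 + 1448*490) = √(-4006946 + 709520) = √(-3297426) = I*√3297426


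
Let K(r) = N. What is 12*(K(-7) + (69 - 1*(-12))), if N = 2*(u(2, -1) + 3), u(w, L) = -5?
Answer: 924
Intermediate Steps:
N = -4 (N = 2*(-5 + 3) = 2*(-2) = -4)
K(r) = -4
12*(K(-7) + (69 - 1*(-12))) = 12*(-4 + (69 - 1*(-12))) = 12*(-4 + (69 + 12)) = 12*(-4 + 81) = 12*77 = 924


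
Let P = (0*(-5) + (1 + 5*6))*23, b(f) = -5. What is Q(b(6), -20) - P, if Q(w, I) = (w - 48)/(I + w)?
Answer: -17772/25 ≈ -710.88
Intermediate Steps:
Q(w, I) = (-48 + w)/(I + w)
P = 713 (P = (0 + (1 + 30))*23 = (0 + 31)*23 = 31*23 = 713)
Q(b(6), -20) - P = (-48 - 5)/(-20 - 5) - 1*713 = -53/(-25) - 713 = -1/25*(-53) - 713 = 53/25 - 713 = -17772/25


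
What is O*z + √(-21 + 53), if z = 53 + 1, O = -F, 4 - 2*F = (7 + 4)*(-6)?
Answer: -1890 + 4*√2 ≈ -1884.3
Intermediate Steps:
F = 35 (F = 2 - (7 + 4)*(-6)/2 = 2 - 11*(-6)/2 = 2 - ½*(-66) = 2 + 33 = 35)
O = -35 (O = -1*35 = -35)
z = 54
O*z + √(-21 + 53) = -35*54 + √(-21 + 53) = -1890 + √32 = -1890 + 4*√2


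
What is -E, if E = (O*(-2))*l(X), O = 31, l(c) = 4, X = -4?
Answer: 248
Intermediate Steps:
E = -248 (E = (31*(-2))*4 = -62*4 = -248)
-E = -1*(-248) = 248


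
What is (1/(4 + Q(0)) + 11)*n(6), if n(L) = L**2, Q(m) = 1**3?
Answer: 2016/5 ≈ 403.20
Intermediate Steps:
Q(m) = 1
(1/(4 + Q(0)) + 11)*n(6) = (1/(4 + 1) + 11)*6**2 = (1/5 + 11)*36 = (56/5)*36 = 2016/5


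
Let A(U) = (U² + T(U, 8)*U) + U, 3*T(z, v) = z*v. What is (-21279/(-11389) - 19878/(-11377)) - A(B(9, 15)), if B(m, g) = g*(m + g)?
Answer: -61619102378955/129572653 ≈ -4.7556e+5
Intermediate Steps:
T(z, v) = v*z/3 (T(z, v) = (z*v)/3 = (v*z)/3 = v*z/3)
B(m, g) = g*(g + m)
A(U) = U + 11*U²/3 (A(U) = (U² + ((⅓)*8*U)*U) + U = (U² + (8*U/3)*U) + U = (U² + 8*U²/3) + U = 11*U²/3 + U = U + 11*U²/3)
(-21279/(-11389) - 19878/(-11377)) - A(B(9, 15)) = (-21279/(-11389) - 19878/(-11377)) - 15*(15 + 9)*(3 + 11*(15*(15 + 9)))/3 = (-21279*(-1/11389) - 19878*(-1/11377)) - 15*24*(3 + 11*(15*24))/3 = (21279/11389 + 19878/11377) - 360*(3 + 11*360)/3 = 468481725/129572653 - 360*(3 + 3960)/3 = 468481725/129572653 - 360*3963/3 = 468481725/129572653 - 1*475560 = 468481725/129572653 - 475560 = -61619102378955/129572653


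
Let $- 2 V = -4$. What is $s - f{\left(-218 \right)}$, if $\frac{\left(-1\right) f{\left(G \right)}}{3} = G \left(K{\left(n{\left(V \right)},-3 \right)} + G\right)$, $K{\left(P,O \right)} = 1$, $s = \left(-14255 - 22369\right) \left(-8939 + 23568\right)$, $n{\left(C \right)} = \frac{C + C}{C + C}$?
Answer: $-535630578$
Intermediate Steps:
$V = 2$ ($V = \left(- \frac{1}{2}\right) \left(-4\right) = 2$)
$n{\left(C \right)} = 1$ ($n{\left(C \right)} = \frac{2 C}{2 C} = 2 C \frac{1}{2 C} = 1$)
$s = -535772496$ ($s = \left(-36624\right) 14629 = -535772496$)
$f{\left(G \right)} = - 3 G \left(1 + G\right)$
$s - f{\left(-218 \right)} = -535772496 - \left(-3\right) \left(-218\right) \left(1 - 218\right) = -535772496 - \left(-3\right) \left(-218\right) \left(-217\right) = -535772496 - -141918 = -535772496 + 141918 = -535630578$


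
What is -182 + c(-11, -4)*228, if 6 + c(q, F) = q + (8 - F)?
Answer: -1322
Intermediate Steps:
c(q, F) = 2 + q - F (c(q, F) = -6 + (q + (8 - F)) = -6 + (8 + q - F) = 2 + q - F)
-182 + c(-11, -4)*228 = -182 + (2 - 11 - 1*(-4))*228 = -182 + (2 - 11 + 4)*228 = -182 - 5*228 = -182 - 1140 = -1322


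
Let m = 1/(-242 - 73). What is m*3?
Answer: -1/105 ≈ -0.0095238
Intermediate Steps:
m = -1/315 (m = 1/(-315) = -1/315 ≈ -0.0031746)
m*3 = -1/315*3 = -1/105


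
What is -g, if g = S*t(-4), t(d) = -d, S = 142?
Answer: -568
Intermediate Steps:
g = 568 (g = 142*(-1*(-4)) = 142*4 = 568)
-g = -1*568 = -568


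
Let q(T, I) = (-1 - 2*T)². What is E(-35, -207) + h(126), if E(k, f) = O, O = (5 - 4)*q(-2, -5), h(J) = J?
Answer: 135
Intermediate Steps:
O = 9 (O = (5 - 4)*(1 + 2*(-2))² = 1*(1 - 4)² = 1*(-3)² = 1*9 = 9)
E(k, f) = 9
E(-35, -207) + h(126) = 9 + 126 = 135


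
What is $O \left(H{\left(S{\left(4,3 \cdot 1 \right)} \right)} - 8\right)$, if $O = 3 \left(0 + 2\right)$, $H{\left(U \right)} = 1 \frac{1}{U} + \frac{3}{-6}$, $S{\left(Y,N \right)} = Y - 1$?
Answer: $-49$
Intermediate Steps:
$S{\left(Y,N \right)} = -1 + Y$
$H{\left(U \right)} = - \frac{1}{2} + \frac{1}{U}$ ($H{\left(U \right)} = \frac{1}{U} + 3 \left(- \frac{1}{6}\right) = \frac{1}{U} - \frac{1}{2} = - \frac{1}{2} + \frac{1}{U}$)
$O = 6$ ($O = 3 \cdot 2 = 6$)
$O \left(H{\left(S{\left(4,3 \cdot 1 \right)} \right)} - 8\right) = 6 \left(\frac{2 - \left(-1 + 4\right)}{2 \left(-1 + 4\right)} - 8\right) = 6 \left(\frac{2 - 3}{2 \cdot 3} - 8\right) = 6 \left(\frac{1}{2} \cdot \frac{1}{3} \left(2 - 3\right) - 8\right) = 6 \left(\frac{1}{2} \cdot \frac{1}{3} \left(-1\right) - 8\right) = 6 \left(- \frac{1}{6} - 8\right) = 6 \left(- \frac{49}{6}\right) = -49$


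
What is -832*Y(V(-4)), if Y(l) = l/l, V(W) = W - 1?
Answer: -832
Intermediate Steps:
V(W) = -1 + W
Y(l) = 1
-832*Y(V(-4)) = -832*1 = -832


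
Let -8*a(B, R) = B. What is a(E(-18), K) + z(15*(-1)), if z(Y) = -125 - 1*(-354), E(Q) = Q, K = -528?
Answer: 925/4 ≈ 231.25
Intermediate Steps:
a(B, R) = -B/8
z(Y) = 229 (z(Y) = -125 + 354 = 229)
a(E(-18), K) + z(15*(-1)) = -1/8*(-18) + 229 = 9/4 + 229 = 925/4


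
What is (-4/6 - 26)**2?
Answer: 6400/9 ≈ 711.11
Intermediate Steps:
(-4/6 - 26)**2 = ((1/6)*(-4) - 26)**2 = (-2/3 - 26)**2 = (-80/3)**2 = 6400/9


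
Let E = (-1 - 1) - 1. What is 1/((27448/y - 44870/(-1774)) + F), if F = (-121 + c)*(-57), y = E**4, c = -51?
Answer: 71847/730551599 ≈ 9.8346e-5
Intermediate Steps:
E = -3 (E = -2 - 1 = -3)
y = 81 (y = (-3)**4 = 81)
F = 9804 (F = (-121 - 51)*(-57) = -172*(-57) = 9804)
1/((27448/y - 44870/(-1774)) + F) = 1/((27448/81 - 44870/(-1774)) + 9804) = 1/((27448*(1/81) - 44870*(-1/1774)) + 9804) = 1/((27448/81 + 22435/887) + 9804) = 1/(26163611/71847 + 9804) = 1/(730551599/71847) = 71847/730551599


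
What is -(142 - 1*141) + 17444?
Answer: 17443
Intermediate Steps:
-(142 - 1*141) + 17444 = -(142 - 141) + 17444 = -1*1 + 17444 = -1 + 17444 = 17443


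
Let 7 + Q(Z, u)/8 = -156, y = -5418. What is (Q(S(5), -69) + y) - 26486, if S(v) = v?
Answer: -33208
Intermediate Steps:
Q(Z, u) = -1304 (Q(Z, u) = -56 + 8*(-156) = -56 - 1248 = -1304)
(Q(S(5), -69) + y) - 26486 = (-1304 - 5418) - 26486 = -6722 - 26486 = -33208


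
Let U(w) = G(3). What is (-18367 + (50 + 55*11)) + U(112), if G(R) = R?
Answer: -17709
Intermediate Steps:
U(w) = 3
(-18367 + (50 + 55*11)) + U(112) = (-18367 + (50 + 55*11)) + 3 = (-18367 + (50 + 605)) + 3 = (-18367 + 655) + 3 = -17712 + 3 = -17709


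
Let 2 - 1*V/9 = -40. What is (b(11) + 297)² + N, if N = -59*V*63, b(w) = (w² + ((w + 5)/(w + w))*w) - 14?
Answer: -1235282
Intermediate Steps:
b(w) = -23/2 + w² + w/2 (b(w) = (w² + ((5 + w)/((2*w)))*w) - 14 = (w² + ((5 + w)*(1/(2*w)))*w) - 14 = (w² + ((5 + w)/(2*w))*w) - 14 = (w² + (5/2 + w/2)) - 14 = (5/2 + w² + w/2) - 14 = -23/2 + w² + w/2)
V = 378 (V = 18 - 9*(-40) = 18 + 360 = 378)
N = -1405026 (N = -59*378*63 = -22302*63 = -1405026)
(b(11) + 297)² + N = ((-23/2 + 11² + (½)*11) + 297)² - 1405026 = ((-23/2 + 121 + 11/2) + 297)² - 1405026 = (115 + 297)² - 1405026 = 412² - 1405026 = 169744 - 1405026 = -1235282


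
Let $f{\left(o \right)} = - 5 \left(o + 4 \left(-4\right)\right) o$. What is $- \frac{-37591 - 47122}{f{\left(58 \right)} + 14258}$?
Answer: $\frac{84713}{2078} \approx 40.767$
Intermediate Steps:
$f{\left(o \right)} = o \left(80 - 5 o\right)$ ($f{\left(o \right)} = - 5 \left(o - 16\right) o = - 5 \left(-16 + o\right) o = \left(80 - 5 o\right) o = o \left(80 - 5 o\right)$)
$- \frac{-37591 - 47122}{f{\left(58 \right)} + 14258} = - \frac{-37591 - 47122}{5 \cdot 58 \left(16 - 58\right) + 14258} = - \frac{-84713}{5 \cdot 58 \left(16 - 58\right) + 14258} = - \frac{-84713}{5 \cdot 58 \left(-42\right) + 14258} = - \frac{-84713}{-12180 + 14258} = - \frac{-84713}{2078} = \left(-1\right) \left(- \frac{84713}{2078}\right) = \frac{84713}{2078}$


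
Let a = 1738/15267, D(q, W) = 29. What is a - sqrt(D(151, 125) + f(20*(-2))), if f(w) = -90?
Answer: 1738/15267 - I*sqrt(61) ≈ 0.11384 - 7.8102*I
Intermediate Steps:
a = 1738/15267 (a = 1738*(1/15267) = 1738/15267 ≈ 0.11384)
a - sqrt(D(151, 125) + f(20*(-2))) = 1738/15267 - sqrt(29 - 90) = 1738/15267 - sqrt(-61) = 1738/15267 - I*sqrt(61)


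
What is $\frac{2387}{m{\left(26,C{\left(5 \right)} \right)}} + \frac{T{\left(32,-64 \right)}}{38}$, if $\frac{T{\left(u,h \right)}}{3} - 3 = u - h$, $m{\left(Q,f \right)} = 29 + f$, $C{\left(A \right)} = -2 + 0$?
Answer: $\frac{98725}{1026} \approx 96.223$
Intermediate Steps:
$C{\left(A \right)} = -2$
$T{\left(u,h \right)} = 9 - 3 h + 3 u$ ($T{\left(u,h \right)} = 9 + 3 \left(u - h\right) = 9 - \left(- 3 u + 3 h\right) = 9 - 3 h + 3 u$)
$\frac{2387}{m{\left(26,C{\left(5 \right)} \right)}} + \frac{T{\left(32,-64 \right)}}{38} = \frac{2387}{29 - 2} + \frac{9 - -192 + 3 \cdot 32}{38} = \frac{2387}{27} + \left(9 + 192 + 96\right) \frac{1}{38} = 2387 \cdot \frac{1}{27} + 297 \cdot \frac{1}{38} = \frac{2387}{27} + \frac{297}{38} = \frac{98725}{1026}$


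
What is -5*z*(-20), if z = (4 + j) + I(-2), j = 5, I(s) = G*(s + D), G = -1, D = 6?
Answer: 500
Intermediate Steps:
I(s) = -6 - s (I(s) = -(s + 6) = -(6 + s) = -6 - s)
z = 5 (z = (4 + 5) + (-6 - 1*(-2)) = 9 + (-6 + 2) = 9 - 4 = 5)
-5*z*(-20) = -5*5*(-20) = -25*(-20) = 500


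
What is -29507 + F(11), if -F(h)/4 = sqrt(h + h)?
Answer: -29507 - 4*sqrt(22) ≈ -29526.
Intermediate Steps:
F(h) = -4*sqrt(2)*sqrt(h) (F(h) = -4*sqrt(h + h) = -4*sqrt(2)*sqrt(h))
-29507 + F(11) = -29507 - 4*sqrt(2)*sqrt(11) = -29507 - 4*sqrt(22)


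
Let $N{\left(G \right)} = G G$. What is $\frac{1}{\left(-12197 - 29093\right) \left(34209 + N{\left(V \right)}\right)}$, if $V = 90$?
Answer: $- \frac{1}{1746938610} \approx -5.7243 \cdot 10^{-10}$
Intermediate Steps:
$N{\left(G \right)} = G^{2}$
$\frac{1}{\left(-12197 - 29093\right) \left(34209 + N{\left(V \right)}\right)} = \frac{1}{\left(-12197 - 29093\right) \left(34209 + 90^{2}\right)} = \frac{1}{\left(-41290\right) \left(34209 + 8100\right)} = \frac{1}{\left(-41290\right) 42309} = \frac{1}{-1746938610} = - \frac{1}{1746938610}$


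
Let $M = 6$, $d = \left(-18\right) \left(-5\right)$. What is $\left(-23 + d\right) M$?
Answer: $402$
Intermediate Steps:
$d = 90$
$\left(-23 + d\right) M = \left(-23 + 90\right) 6 = 67 \cdot 6 = 402$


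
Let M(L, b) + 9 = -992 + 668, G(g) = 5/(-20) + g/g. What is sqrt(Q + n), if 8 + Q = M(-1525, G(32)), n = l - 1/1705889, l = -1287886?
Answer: 2*I*sqrt(937203590014446689)/1705889 ≈ 1135.0*I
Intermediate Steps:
G(g) = 3/4 (G(g) = 5*(-1/20) + 1 = -1/4 + 1 = 3/4)
n = -2196990560655/1705889 (n = -1287886 - 1/1705889 = -2196990560655/1705889 ≈ -1.2879e+6)
M(L, b) = -333 (M(L, b) = -9 + (-992 + 668) = -9 - 324 = -333)
Q = -341 (Q = -8 - 333 = -341)
sqrt(Q + n) = sqrt(-341 - 2196990560655/1705889) = sqrt(-2197572268804/1705889) = 2*I*sqrt(937203590014446689)/1705889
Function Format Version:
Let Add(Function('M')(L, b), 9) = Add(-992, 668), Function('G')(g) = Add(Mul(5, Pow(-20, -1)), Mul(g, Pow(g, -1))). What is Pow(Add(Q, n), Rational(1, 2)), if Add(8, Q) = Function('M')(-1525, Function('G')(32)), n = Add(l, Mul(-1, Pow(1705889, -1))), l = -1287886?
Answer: Mul(Rational(2, 1705889), I, Pow(937203590014446689, Rational(1, 2))) ≈ Mul(1135.0, I)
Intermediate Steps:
Function('G')(g) = Rational(3, 4) (Function('G')(g) = Add(Mul(5, Rational(-1, 20)), 1) = Add(Rational(-1, 4), 1) = Rational(3, 4))
n = Rational(-2196990560655, 1705889) (n = Add(-1287886, Mul(-1, Pow(1705889, -1))) = Add(-1287886, Mul(-1, Rational(1, 1705889))) = Add(-1287886, Rational(-1, 1705889)) = Rational(-2196990560655, 1705889) ≈ -1.2879e+6)
Function('M')(L, b) = -333 (Function('M')(L, b) = Add(-9, Add(-992, 668)) = Add(-9, -324) = -333)
Q = -341 (Q = Add(-8, -333) = -341)
Pow(Add(Q, n), Rational(1, 2)) = Pow(Add(-341, Rational(-2196990560655, 1705889)), Rational(1, 2)) = Pow(Rational(-2197572268804, 1705889), Rational(1, 2)) = Mul(Rational(2, 1705889), I, Pow(937203590014446689, Rational(1, 2)))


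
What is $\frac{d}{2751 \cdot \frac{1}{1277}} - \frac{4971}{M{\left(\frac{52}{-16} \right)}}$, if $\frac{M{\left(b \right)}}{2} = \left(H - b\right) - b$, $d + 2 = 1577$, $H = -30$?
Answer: $\frac{5152626}{6157} \approx 836.87$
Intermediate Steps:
$d = 1575$ ($d = -2 + 1577 = 1575$)
$M{\left(b \right)} = -60 - 4 b$ ($M{\left(b \right)} = 2 \left(\left(-30 - b\right) - b\right) = 2 \left(-30 - 2 b\right) = -60 - 4 b$)
$\frac{d}{2751 \cdot \frac{1}{1277}} - \frac{4971}{M{\left(\frac{52}{-16} \right)}} = \frac{1575}{2751 \cdot \frac{1}{1277}} - \frac{4971}{-60 - 4 \frac{52}{-16}} = \frac{1575}{2751 \cdot \frac{1}{1277}} - \frac{4971}{-60 - 4 \cdot 52 \left(- \frac{1}{16}\right)} = \frac{1575}{\frac{2751}{1277}} - \frac{4971}{-60 - -13} = 1575 \cdot \frac{1277}{2751} - \frac{4971}{-60 + 13} = \frac{95775}{131} - \frac{4971}{-47} = \frac{95775}{131} - - \frac{4971}{47} = \frac{95775}{131} + \frac{4971}{47} = \frac{5152626}{6157}$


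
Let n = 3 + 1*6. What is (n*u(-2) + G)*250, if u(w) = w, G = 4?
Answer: -3500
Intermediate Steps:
n = 9 (n = 3 + 6 = 9)
(n*u(-2) + G)*250 = (9*(-2) + 4)*250 = (-18 + 4)*250 = -14*250 = -3500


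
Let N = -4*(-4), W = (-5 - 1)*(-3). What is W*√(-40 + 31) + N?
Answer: 16 + 54*I ≈ 16.0 + 54.0*I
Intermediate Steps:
W = 18 (W = -6*(-3) = 18)
N = 16
W*√(-40 + 31) + N = 18*√(-40 + 31) + 16 = 18*√(-9) + 16 = 18*(3*I) + 16 = 54*I + 16 = 16 + 54*I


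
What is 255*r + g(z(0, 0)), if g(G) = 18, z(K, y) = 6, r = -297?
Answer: -75717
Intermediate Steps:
255*r + g(z(0, 0)) = 255*(-297) + 18 = -75735 + 18 = -75717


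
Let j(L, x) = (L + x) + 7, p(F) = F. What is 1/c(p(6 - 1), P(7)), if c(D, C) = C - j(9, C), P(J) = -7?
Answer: -1/16 ≈ -0.062500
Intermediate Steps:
j(L, x) = 7 + L + x
c(D, C) = -16 (c(D, C) = C - (7 + 9 + C) = C - (16 + C) = C + (-16 - C) = -16)
1/c(p(6 - 1), P(7)) = 1/(-16) = -1/16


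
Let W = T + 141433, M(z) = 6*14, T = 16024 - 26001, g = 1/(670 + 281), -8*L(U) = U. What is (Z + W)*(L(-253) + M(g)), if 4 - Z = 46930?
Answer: 39095125/4 ≈ 9.7738e+6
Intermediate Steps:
L(U) = -U/8
g = 1/951 ≈ 0.0010515
Z = -46926 (Z = 4 - 1*46930 = 4 - 46930 = -46926)
T = -9977
M(z) = 84
W = 131456 (W = -9977 + 141433 = 131456)
(Z + W)*(L(-253) + M(g)) = (-46926 + 131456)*(-⅛*(-253) + 84) = 84530*(253/8 + 84) = 84530*(925/8) = 39095125/4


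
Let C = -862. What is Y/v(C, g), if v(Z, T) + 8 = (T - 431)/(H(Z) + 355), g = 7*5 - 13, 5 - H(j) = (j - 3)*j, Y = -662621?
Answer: 493831552670/5961751 ≈ 82833.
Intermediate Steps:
H(j) = 5 - j*(-3 + j) (H(j) = 5 - (j - 3)*j = 5 - (-3 + j)*j = 5 - j*(-3 + j))
g = 22 (g = 35 - 13 = 22)
v(Z, T) = -8 + (-431 + T)/(360 - Z² + 3*Z) (v(Z, T) = -8 + (T - 431)/((5 - Z² + 3*Z) + 355) = -8 + (-431 + T)/(360 - Z² + 3*Z))
Y/v(C, g) = -662621*(360 - 1*(-862)² + 3*(-862))/(-3311 + 22 - 24*(-862) + 8*(-862)²) = -662621*(360 - 1*743044 - 2586)/(-3311 + 22 + 20688 + 8*743044) = -662621*(360 - 743044 - 2586)/(-3311 + 22 + 20688 + 5944352) = -662621/(5961751/(-745270)) = -662621/((-1/745270*5961751)) = -662621/(-5961751/745270) = -662621*(-745270/5961751) = 493831552670/5961751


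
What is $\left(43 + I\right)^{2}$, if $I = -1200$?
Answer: $1338649$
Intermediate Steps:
$\left(43 + I\right)^{2} = \left(43 - 1200\right)^{2} = \left(-1157\right)^{2} = 1338649$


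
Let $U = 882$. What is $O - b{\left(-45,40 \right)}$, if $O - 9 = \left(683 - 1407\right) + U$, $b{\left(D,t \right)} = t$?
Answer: $127$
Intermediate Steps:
$O = 167$ ($O = 9 + \left(\left(683 - 1407\right) + 882\right) = 9 + \left(-724 + 882\right) = 9 + 158 = 167$)
$O - b{\left(-45,40 \right)} = 167 - 40 = 127$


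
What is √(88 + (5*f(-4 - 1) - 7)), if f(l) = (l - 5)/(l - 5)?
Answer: √86 ≈ 9.2736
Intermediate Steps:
f(l) = 1 (f(l) = (-5 + l)/(-5 + l) = 1)
√(88 + (5*f(-4 - 1) - 7)) = √(88 + (5*1 - 7)) = √(88 + (5 - 7)) = √(88 - 2) = √86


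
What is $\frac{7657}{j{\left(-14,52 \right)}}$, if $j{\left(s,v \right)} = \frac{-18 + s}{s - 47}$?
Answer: $\frac{467077}{32} \approx 14596.0$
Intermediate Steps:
$j{\left(s,v \right)} = \frac{-18 + s}{-47 + s}$
$\frac{7657}{j{\left(-14,52 \right)}} = \frac{7657}{\frac{1}{-47 - 14} \left(-18 - 14\right)} = \frac{7657}{\frac{1}{-61} \left(-32\right)} = \frac{7657}{\left(- \frac{1}{61}\right) \left(-32\right)} = \frac{7657}{\frac{32}{61}} = 7657 \cdot \frac{61}{32} = \frac{467077}{32}$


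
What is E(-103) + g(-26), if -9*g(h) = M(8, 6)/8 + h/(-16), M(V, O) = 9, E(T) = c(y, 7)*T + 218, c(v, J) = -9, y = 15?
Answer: 41209/36 ≈ 1144.7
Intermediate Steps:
E(T) = 218 - 9*T (E(T) = -9*T + 218 = 218 - 9*T)
g(h) = -1/8 + h/144 (g(h) = -(9/8 + h/(-16))/9 = -(9*(1/8) + h*(-1/16))/9 = -(9/8 - h/16)/9 = -1/8 + h/144)
E(-103) + g(-26) = (218 - 9*(-103)) + (-1/8 + (1/144)*(-26)) = (218 + 927) + (-1/8 - 13/72) = 1145 - 11/36 = 41209/36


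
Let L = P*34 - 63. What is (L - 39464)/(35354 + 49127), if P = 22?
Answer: -38779/84481 ≈ -0.45903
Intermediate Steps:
L = 685 (L = 22*34 - 63 = 748 - 63 = 685)
(L - 39464)/(35354 + 49127) = (685 - 39464)/(35354 + 49127) = -38779/84481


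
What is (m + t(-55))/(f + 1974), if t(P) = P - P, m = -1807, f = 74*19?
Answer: -139/260 ≈ -0.53462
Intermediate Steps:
f = 1406
t(P) = 0
(m + t(-55))/(f + 1974) = (-1807 + 0)/(1406 + 1974) = -1807/3380 = -1807*1/3380 = -139/260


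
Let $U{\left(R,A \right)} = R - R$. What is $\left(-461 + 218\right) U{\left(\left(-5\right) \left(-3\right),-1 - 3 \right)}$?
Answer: $0$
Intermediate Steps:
$U{\left(R,A \right)} = 0$
$\left(-461 + 218\right) U{\left(\left(-5\right) \left(-3\right),-1 - 3 \right)} = \left(-461 + 218\right) 0 = \left(-243\right) 0 = 0$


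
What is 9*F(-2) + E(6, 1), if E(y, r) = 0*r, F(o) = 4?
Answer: 36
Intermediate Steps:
E(y, r) = 0
9*F(-2) + E(6, 1) = 9*4 + 0 = 36 + 0 = 36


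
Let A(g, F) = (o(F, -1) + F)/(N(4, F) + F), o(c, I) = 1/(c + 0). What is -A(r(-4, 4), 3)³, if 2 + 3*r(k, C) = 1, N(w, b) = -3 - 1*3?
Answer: 1000/729 ≈ 1.3717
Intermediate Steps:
N(w, b) = -6 (N(w, b) = -3 - 3 = -6)
r(k, C) = -⅓ (r(k, C) = -⅔ + (⅓)*1 = -⅔ + ⅓ = -⅓)
o(c, I) = 1/c
A(g, F) = (F + 1/F)/(-6 + F) (A(g, F) = (1/F + F)/(-6 + F) = (F + 1/F)/(-6 + F))
-A(r(-4, 4), 3)³ = -((1 + 3²)/(3*(-6 + 3)))³ = -((⅓)*(1 + 9)/(-3))³ = -((⅓)*(-⅓)*10)³ = -(-10/9)³ = -1*(-1000/729) = 1000/729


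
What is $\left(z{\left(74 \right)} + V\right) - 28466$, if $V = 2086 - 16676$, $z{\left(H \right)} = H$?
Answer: $-42982$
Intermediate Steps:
$V = -14590$
$\left(z{\left(74 \right)} + V\right) - 28466 = \left(74 - 14590\right) - 28466 = -14516 - 28466 = -42982$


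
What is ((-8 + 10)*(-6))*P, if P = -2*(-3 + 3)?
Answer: 0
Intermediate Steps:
P = 0 (P = -2*0 = 0)
((-8 + 10)*(-6))*P = ((-8 + 10)*(-6))*0 = (2*(-6))*0 = -12*0 = 0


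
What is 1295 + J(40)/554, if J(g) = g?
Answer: 358735/277 ≈ 1295.1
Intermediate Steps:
1295 + J(40)/554 = 1295 + 40/554 = 1295 + 40*(1/554) = 1295 + 20/277 = 358735/277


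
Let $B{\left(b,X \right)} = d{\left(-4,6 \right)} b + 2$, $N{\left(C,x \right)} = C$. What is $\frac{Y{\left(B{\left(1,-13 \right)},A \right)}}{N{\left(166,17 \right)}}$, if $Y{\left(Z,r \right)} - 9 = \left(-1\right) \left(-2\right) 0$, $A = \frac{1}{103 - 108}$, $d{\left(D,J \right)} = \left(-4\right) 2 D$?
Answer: $\frac{9}{166} \approx 0.054217$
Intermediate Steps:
$d{\left(D,J \right)} = - 8 D$
$B{\left(b,X \right)} = 2 + 32 b$ ($B{\left(b,X \right)} = \left(-8\right) \left(-4\right) b + 2 = 32 b + 2 = 2 + 32 b$)
$A = - \frac{1}{5}$ ($A = \frac{1}{-5} = - \frac{1}{5} \approx -0.2$)
$Y{\left(Z,r \right)} = 9$ ($Y{\left(Z,r \right)} = 9 + \left(-1\right) \left(-2\right) 0 = 9 + 2 \cdot 0 = 9 + 0 = 9$)
$\frac{Y{\left(B{\left(1,-13 \right)},A \right)}}{N{\left(166,17 \right)}} = \frac{9}{166}$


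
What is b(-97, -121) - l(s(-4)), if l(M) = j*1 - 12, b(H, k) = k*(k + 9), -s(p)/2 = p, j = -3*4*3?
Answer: 13600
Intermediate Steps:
j = -36 (j = -12*3 = -36)
s(p) = -2*p
b(H, k) = k*(9 + k)
l(M) = -48 (l(M) = -36*1 - 12 = -36 - 12 = -48)
b(-97, -121) - l(s(-4)) = -121*(9 - 121) - 1*(-48) = -121*(-112) + 48 = 13552 + 48 = 13600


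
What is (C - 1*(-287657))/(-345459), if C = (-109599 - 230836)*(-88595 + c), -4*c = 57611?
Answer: -46752435571/460612 ≈ -1.0150e+5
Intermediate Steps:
c = -57611/4 (c = -¼*57611 = -57611/4 ≈ -14403.)
C = 140256156085/4 (C = (-109599 - 230836)*(-88595 - 57611/4) = -340435*(-411991/4) = 140256156085/4 ≈ 3.5064e+10)
(C - 1*(-287657))/(-345459) = (140256156085/4 - 1*(-287657))/(-345459) = (140256156085/4 + 287657)*(-1/345459) = (140257306713/4)*(-1/345459) = -46752435571/460612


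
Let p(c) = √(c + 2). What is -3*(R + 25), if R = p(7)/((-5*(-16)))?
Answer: -6009/80 ≈ -75.113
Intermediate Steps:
p(c) = √(2 + c)
R = 3/80 (R = √(2 + 7)/((-5*(-16))) = √9/80 = 3*(1/80) = 3/80 ≈ 0.037500)
-3*(R + 25) = -3*(3/80 + 25) = -3*2003/80 = -6009/80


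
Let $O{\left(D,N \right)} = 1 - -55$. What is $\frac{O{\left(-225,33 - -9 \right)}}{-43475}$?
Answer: $- \frac{56}{43475} \approx -0.0012881$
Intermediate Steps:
$O{\left(D,N \right)} = 56$ ($O{\left(D,N \right)} = 1 + 55 = 56$)
$\frac{O{\left(-225,33 - -9 \right)}}{-43475} = \frac{56}{-43475} = 56 \left(- \frac{1}{43475}\right) = - \frac{56}{43475}$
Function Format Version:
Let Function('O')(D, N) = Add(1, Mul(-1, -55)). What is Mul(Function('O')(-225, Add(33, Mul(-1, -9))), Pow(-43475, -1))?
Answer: Rational(-56, 43475) ≈ -0.0012881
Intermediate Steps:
Function('O')(D, N) = 56 (Function('O')(D, N) = Add(1, 55) = 56)
Mul(Function('O')(-225, Add(33, Mul(-1, -9))), Pow(-43475, -1)) = Mul(56, Pow(-43475, -1)) = Mul(56, Rational(-1, 43475)) = Rational(-56, 43475)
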